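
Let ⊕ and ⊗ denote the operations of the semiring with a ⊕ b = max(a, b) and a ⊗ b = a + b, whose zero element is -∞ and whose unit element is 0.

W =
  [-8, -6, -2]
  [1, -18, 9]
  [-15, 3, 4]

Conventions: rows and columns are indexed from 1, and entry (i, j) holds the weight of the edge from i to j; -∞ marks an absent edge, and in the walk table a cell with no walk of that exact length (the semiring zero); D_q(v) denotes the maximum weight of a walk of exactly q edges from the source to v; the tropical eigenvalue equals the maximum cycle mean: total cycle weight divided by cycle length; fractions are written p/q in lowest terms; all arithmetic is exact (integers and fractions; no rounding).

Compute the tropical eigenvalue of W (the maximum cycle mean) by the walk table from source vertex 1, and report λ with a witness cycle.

q=0: [0, -∞, -∞]
q=1: [-8, -6, -2]
q=2: [-5, 1, 3]
q=3: [2, 6, 10]
Optimal cycle mean attained by: cycle 2->3->2, total 9 + 3, length 2.
Answer: λ = 6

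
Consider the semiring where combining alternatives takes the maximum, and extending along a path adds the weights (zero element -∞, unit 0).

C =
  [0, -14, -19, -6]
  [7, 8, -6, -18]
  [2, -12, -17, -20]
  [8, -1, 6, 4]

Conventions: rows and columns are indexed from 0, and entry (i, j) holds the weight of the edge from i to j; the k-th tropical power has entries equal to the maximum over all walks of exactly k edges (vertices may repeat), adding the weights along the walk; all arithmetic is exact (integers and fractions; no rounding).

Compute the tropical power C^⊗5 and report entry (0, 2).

C^⊗2:
  [2, -6, 0, -2]
  [15, 16, 2, 1]
  [2, -4, -14, -4]
  [12, 7, 10, 8]
C^⊗3:
  [6, 2, 4, 2]
  [23, 24, 10, 9]
  [4, 4, 2, 0]
  [16, 15, 14, 12]
C^⊗4:
  [10, 10, 8, 6]
  [31, 32, 18, 17]
  [11, 12, 6, 4]
  [22, 23, 18, 16]
C^⊗5:
  [17, 18, 12, 10]
  [39, 40, 26, 25]
  [19, 20, 10, 8]
  [30, 31, 22, 20]
Key observation: the optimum is the walk 0->3->3->3->3->2, with weight (-6) + 4 + 4 + 4 + 6 = 12.
Optimal value attained by: walk 0->3->3->3->3->2.
Answer: (C^⊗5)[0][2] = 12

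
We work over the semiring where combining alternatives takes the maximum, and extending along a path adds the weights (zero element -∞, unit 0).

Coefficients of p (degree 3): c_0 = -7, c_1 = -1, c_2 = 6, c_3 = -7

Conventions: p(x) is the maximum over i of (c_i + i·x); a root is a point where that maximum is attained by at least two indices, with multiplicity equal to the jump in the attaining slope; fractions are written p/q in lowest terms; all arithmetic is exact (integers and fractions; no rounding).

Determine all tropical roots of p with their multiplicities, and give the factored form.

hull edge (i=0, c=-7) to (i=2, c=6): slope 13/2, span 2
hull edge (i=2, c=6) to (i=3, c=-7): slope -13, span 1
Factored form: p(x) = -7 ⊗ (x ⊕ (-13/2)) ⊗ (x ⊕ (-13/2)) ⊗ (x ⊕ 13)
Answer: roots = -13/2 (mult 2), 13 (mult 1)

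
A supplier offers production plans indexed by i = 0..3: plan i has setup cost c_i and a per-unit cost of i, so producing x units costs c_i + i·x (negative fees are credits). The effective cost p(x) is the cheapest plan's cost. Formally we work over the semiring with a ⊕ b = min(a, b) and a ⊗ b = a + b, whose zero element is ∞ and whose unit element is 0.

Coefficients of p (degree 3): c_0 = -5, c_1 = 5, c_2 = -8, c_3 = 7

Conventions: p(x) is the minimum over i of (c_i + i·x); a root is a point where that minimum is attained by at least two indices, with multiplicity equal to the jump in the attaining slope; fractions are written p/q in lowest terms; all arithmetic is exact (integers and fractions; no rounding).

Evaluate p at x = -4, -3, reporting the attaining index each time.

p(-4) = min(-5+0·(-4)=-5, 5+1·(-4)=1, -8+2·(-4)=-16, 7+3·(-4)=-5) = -16 (attained by i=2)
p(-3) = min(-5+0·(-3)=-5, 5+1·(-3)=2, -8+2·(-3)=-14, 7+3·(-3)=-2) = -14 (attained by i=2)
Answer: p(-4) = -16; p(-3) = -14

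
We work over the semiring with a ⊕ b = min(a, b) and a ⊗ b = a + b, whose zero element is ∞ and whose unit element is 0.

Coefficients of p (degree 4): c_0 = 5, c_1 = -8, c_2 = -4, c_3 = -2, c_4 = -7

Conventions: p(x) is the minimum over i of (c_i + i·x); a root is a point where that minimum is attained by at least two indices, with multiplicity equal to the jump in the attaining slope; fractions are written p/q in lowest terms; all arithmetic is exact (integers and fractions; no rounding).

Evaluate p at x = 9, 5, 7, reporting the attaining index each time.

p(9) = min(5+0·9=5, -8+1·9=1, -4+2·9=14, -2+3·9=25, -7+4·9=29) = 1 (attained by i=1)
p(5) = min(5+0·5=5, -8+1·5=-3, -4+2·5=6, -2+3·5=13, -7+4·5=13) = -3 (attained by i=1)
p(7) = min(5+0·7=5, -8+1·7=-1, -4+2·7=10, -2+3·7=19, -7+4·7=21) = -1 (attained by i=1)
Answer: p(9) = 1; p(5) = -3; p(7) = -1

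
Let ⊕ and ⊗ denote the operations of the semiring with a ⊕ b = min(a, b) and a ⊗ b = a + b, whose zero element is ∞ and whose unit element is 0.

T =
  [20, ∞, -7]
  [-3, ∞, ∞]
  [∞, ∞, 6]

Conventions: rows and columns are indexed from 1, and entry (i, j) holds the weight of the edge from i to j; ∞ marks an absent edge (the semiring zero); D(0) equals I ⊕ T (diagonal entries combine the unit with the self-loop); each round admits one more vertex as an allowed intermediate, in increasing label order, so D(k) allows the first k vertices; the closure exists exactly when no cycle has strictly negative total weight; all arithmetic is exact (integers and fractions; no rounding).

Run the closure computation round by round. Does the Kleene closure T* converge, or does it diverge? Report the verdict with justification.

D(0):
  [0, ∞, -7]
  [-3, 0, ∞]
  [∞, ∞, 0]
D(1):
  [0, ∞, -7]
  [-3, 0, -10]
  [∞, ∞, 0]
D(2):
  [0, ∞, -7]
  [-3, 0, -10]
  [∞, ∞, 0]
D(3):
  [0, ∞, -7]
  [-3, 0, -10]
  [∞, ∞, 0]
Key observation: every diagonal entry stays at the unit through all rounds, so no improving cycle exists.
Answer: CONVERGES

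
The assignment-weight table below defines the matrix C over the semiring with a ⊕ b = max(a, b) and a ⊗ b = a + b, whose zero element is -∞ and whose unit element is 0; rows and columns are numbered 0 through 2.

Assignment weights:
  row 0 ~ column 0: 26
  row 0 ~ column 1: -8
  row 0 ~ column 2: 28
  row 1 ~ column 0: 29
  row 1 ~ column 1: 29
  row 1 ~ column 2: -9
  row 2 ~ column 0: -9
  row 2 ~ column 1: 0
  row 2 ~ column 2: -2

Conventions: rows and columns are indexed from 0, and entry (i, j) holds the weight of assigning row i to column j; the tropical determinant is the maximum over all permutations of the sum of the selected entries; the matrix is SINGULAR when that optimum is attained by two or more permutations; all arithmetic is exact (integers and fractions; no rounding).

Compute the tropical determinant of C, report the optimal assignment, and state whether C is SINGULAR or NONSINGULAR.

σ = (0, 1, 2): 26 + 29 + (-2) = 53
σ = (0, 2, 1): 26 + (-9) + 0 = 17
σ = (1, 0, 2): (-8) + 29 + (-2) = 19
σ = (1, 2, 0): (-8) + (-9) + (-9) = -26
σ = (2, 0, 1): 28 + 29 + 0 = 57
σ = (2, 1, 0): 28 + 29 + (-9) = 48
Optimal value attained by: σ = (2, 0, 1).
Answer: det⊕(C) = 57; verdict: NONSINGULAR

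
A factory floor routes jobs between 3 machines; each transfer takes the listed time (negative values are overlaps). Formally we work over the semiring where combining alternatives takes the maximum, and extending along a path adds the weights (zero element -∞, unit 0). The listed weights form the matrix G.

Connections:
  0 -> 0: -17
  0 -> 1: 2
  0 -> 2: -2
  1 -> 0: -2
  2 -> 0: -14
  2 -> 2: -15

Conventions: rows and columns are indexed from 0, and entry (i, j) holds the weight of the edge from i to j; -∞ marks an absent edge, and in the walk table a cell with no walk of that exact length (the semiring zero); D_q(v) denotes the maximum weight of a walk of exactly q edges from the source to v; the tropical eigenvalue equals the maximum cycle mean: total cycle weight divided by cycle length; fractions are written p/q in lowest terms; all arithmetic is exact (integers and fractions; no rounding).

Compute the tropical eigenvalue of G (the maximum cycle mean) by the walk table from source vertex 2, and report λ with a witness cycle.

q=0: [-∞, -∞, 0]
q=1: [-14, -∞, -15]
q=2: [-29, -12, -16]
q=3: [-14, -27, -31]
Optimal cycle mean attained by: cycle 0->1->0, total 2 + (-2), length 2.
Answer: λ = 0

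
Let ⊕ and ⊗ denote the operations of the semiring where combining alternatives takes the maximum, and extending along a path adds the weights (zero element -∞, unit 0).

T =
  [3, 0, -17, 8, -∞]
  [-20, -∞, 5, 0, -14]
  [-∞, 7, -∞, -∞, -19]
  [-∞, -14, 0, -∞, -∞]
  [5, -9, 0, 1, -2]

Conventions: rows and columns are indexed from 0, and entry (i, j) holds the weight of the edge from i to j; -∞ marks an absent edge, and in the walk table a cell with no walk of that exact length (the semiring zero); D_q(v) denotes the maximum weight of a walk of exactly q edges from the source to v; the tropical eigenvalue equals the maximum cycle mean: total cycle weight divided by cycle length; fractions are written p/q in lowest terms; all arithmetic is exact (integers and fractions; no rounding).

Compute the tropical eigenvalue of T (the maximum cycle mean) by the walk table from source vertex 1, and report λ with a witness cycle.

q=0: [-∞, 0, -∞, -∞, -∞]
q=1: [-20, -∞, 5, 0, -14]
q=2: [-9, 12, 0, -12, -14]
q=3: [-6, 7, 17, 12, -2]
q=4: [3, 24, 12, 7, -2]
q=5: [6, 19, 29, 24, 10]
Optimal cycle mean attained by: cycle 1->2->1, total 5 + 7, length 2.
Answer: λ = 6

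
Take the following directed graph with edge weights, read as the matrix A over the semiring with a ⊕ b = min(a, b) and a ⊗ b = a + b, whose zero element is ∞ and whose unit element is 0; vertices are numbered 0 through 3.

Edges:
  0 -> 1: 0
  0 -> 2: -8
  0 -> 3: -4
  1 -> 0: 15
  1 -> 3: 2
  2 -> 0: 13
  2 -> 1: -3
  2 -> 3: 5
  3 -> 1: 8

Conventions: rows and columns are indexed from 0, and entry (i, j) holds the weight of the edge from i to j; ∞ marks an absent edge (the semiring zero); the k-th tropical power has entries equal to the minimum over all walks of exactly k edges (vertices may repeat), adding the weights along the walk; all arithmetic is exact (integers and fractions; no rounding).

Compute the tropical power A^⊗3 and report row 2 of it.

A^⊗2:
  [5, -11, ∞, -3]
  [∞, 10, 7, 11]
  [12, 13, 5, -1]
  [23, ∞, ∞, 10]
A^⊗3:
  [4, 5, -3, -9]
  [20, 4, ∞, 12]
  [18, 2, 4, 8]
  [∞, 18, 15, 19]
Answer: row 2 of A^⊗3 = [18, 2, 4, 8]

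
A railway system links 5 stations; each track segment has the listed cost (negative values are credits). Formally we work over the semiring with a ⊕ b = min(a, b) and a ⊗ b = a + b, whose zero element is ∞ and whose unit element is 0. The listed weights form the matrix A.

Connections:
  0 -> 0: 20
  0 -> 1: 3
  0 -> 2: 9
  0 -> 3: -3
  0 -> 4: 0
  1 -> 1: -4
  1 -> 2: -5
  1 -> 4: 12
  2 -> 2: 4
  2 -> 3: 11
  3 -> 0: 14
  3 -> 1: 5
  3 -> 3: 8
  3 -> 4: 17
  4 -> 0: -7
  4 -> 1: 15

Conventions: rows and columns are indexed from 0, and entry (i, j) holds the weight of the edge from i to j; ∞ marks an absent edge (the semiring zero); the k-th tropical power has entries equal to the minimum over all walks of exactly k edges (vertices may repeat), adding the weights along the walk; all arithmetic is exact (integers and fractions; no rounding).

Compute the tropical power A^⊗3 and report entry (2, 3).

A^⊗2:
  [-7, -1, -2, 5, 14]
  [5, -8, -9, 6, 8]
  [25, 16, 8, 15, 28]
  [10, 1, 0, 11, 14]
  [13, -4, 2, -10, -7]
A^⊗3:
  [7, -5, -6, -10, -7]
  [1, -12, -13, 2, 4]
  [21, 12, 11, 19, 25]
  [7, -3, -4, 7, 10]
  [-14, -8, -9, -2, 7]
Key observation: the optimum is the walk 2->2->2->3, with weight 4 + 4 + 11 = 19.
Optimal value attained by: walk 2->2->2->3.
Answer: (A^⊗3)[2][3] = 19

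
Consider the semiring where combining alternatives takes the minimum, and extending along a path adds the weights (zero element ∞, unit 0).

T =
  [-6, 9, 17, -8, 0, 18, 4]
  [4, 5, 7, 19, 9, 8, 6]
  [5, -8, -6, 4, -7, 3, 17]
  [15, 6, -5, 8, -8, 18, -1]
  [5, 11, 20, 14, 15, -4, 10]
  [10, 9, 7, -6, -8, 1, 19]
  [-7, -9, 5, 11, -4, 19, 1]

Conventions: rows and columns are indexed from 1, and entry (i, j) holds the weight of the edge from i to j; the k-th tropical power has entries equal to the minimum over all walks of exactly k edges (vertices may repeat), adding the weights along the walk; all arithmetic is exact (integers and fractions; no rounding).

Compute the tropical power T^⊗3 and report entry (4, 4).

T^⊗2:
  [-12, -5, -13, -14, -16, -4, -9]
  [-2, -3, 1, -4, 0, 5, 7]
  [-4, -14, -12, -3, -13, -11, -2]
  [-8, -13, -11, -1, -12, -12, 0]
  [-1, 1, 3, -10, -12, -3, 9]
  [-3, -1, -11, -5, -14, -12, -7]
  [-13, -8, -2, -15, -7, -8, -3]
T^⊗3:
  [-18, -21, -19, -20, -22, -20, -15]
  [-8, -7, -9, -10, -12, -4, -5]
  [-10, -20, -18, -17, -19, -17, -8]
  [-14, -19, -17, -18, -20, -16, -7]
  [-7, -5, -15, -9, -18, -16, -11]
  [-14, -19, -17, -18, -20, -18, -6]
  [-19, -12, -20, -21, -23, -11, -16]
Key observation: the optimum is the walk 4->5->6->4, with weight (-8) + (-4) + (-6) = -18.
Optimal value attained by: walk 4->5->6->4.
Answer: (T^⊗3)[4][4] = -18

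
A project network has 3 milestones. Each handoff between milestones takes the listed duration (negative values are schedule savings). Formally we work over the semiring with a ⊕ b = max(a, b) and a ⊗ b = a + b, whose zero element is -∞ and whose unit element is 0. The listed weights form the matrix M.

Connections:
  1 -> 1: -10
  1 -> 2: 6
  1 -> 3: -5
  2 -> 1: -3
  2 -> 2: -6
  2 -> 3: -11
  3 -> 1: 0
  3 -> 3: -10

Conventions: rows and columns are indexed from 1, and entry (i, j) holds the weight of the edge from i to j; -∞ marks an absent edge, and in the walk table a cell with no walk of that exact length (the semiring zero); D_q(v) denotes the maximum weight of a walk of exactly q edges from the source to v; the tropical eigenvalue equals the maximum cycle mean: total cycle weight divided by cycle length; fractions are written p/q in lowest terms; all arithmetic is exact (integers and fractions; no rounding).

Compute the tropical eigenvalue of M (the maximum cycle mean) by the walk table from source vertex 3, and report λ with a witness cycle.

q=0: [-∞, -∞, 0]
q=1: [0, -∞, -10]
q=2: [-10, 6, -5]
q=3: [3, 0, -5]
Optimal cycle mean attained by: cycle 1->2->1, total 6 + (-3), length 2.
Answer: λ = 3/2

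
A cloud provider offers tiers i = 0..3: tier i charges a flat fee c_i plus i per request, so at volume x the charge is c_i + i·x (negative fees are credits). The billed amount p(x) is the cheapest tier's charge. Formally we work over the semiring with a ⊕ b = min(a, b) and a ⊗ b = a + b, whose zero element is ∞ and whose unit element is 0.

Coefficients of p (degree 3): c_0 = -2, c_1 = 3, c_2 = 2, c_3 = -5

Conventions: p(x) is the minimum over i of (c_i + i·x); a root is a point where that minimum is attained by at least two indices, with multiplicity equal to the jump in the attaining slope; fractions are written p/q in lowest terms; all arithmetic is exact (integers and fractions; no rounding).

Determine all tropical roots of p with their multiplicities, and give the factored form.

hull edge (i=0, c=-2) to (i=3, c=-5): slope -1, span 3
Factored form: p(x) = -5 ⊗ (x ⊕ 1) ⊗ (x ⊕ 1) ⊗ (x ⊕ 1)
Answer: roots = 1 (mult 3)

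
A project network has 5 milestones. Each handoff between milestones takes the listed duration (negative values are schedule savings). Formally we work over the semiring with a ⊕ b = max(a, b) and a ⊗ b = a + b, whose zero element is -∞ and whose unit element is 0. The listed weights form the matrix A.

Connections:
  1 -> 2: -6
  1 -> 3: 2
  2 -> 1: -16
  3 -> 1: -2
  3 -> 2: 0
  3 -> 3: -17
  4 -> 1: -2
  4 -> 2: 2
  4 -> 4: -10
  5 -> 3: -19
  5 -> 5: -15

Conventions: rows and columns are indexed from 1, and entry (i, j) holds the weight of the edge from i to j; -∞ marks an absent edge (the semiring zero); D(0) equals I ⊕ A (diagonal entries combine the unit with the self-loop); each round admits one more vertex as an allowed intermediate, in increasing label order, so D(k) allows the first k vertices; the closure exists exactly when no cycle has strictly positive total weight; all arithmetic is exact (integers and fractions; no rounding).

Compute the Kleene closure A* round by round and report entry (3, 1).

D(0):
  [0, -6, 2, -∞, -∞]
  [-16, 0, -∞, -∞, -∞]
  [-2, 0, 0, -∞, -∞]
  [-2, 2, -∞, 0, -∞]
  [-∞, -∞, -19, -∞, 0]
D(1):
  [0, -6, 2, -∞, -∞]
  [-16, 0, -14, -∞, -∞]
  [-2, 0, 0, -∞, -∞]
  [-2, 2, 0, 0, -∞]
  [-∞, -∞, -19, -∞, 0]
D(2):
  [0, -6, 2, -∞, -∞]
  [-16, 0, -14, -∞, -∞]
  [-2, 0, 0, -∞, -∞]
  [-2, 2, 0, 0, -∞]
  [-∞, -∞, -19, -∞, 0]
D(3):
  [0, 2, 2, -∞, -∞]
  [-16, 0, -14, -∞, -∞]
  [-2, 0, 0, -∞, -∞]
  [-2, 2, 0, 0, -∞]
  [-21, -19, -19, -∞, 0]
D(4):
  [0, 2, 2, -∞, -∞]
  [-16, 0, -14, -∞, -∞]
  [-2, 0, 0, -∞, -∞]
  [-2, 2, 0, 0, -∞]
  [-21, -19, -19, -∞, 0]
D(5):
  [0, 2, 2, -∞, -∞]
  [-16, 0, -14, -∞, -∞]
  [-2, 0, 0, -∞, -∞]
  [-2, 2, 0, 0, -∞]
  [-21, -19, -19, -∞, 0]
Answer: A*[3][1] = -2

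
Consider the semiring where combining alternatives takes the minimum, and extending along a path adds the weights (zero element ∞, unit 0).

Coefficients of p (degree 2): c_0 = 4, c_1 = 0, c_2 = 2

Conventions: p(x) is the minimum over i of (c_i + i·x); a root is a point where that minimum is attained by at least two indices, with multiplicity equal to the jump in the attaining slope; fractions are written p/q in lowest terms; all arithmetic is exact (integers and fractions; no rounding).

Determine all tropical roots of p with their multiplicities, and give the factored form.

hull edge (i=0, c=4) to (i=1, c=0): slope -4, span 1
hull edge (i=1, c=0) to (i=2, c=2): slope 2, span 1
Factored form: p(x) = 2 ⊗ (x ⊕ (-2)) ⊗ (x ⊕ 4)
Answer: roots = -2 (mult 1), 4 (mult 1)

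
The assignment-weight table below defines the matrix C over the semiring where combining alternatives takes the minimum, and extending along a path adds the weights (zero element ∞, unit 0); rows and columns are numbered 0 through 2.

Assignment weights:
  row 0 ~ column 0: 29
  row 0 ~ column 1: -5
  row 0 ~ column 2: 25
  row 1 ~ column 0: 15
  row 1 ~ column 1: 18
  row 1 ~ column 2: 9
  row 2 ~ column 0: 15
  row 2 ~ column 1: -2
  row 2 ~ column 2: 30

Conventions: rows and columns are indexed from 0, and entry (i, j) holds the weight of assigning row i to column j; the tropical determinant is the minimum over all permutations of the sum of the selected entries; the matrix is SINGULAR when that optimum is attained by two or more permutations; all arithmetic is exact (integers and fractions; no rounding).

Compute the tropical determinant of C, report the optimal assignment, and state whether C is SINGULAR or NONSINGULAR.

σ = (0, 1, 2): 29 + 18 + 30 = 77
σ = (0, 2, 1): 29 + 9 + (-2) = 36
σ = (1, 0, 2): (-5) + 15 + 30 = 40
σ = (1, 2, 0): (-5) + 9 + 15 = 19
σ = (2, 0, 1): 25 + 15 + (-2) = 38
σ = (2, 1, 0): 25 + 18 + 15 = 58
Optimal value attained by: σ = (1, 2, 0).
Answer: det⊕(C) = 19; verdict: NONSINGULAR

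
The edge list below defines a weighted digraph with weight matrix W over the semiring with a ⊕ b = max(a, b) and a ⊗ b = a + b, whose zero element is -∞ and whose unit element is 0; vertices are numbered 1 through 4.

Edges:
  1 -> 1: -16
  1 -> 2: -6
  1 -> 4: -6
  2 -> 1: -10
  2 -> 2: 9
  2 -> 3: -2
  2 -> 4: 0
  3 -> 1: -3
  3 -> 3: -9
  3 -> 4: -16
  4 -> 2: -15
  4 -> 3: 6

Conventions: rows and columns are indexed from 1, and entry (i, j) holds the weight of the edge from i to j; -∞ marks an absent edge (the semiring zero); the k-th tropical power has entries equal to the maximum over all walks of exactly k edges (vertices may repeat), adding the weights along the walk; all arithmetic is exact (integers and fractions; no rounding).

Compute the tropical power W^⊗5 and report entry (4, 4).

W^⊗2:
  [-16, 3, 0, -6]
  [-1, 18, 7, 9]
  [-12, -9, -10, -9]
  [3, -6, -3, -10]
W^⊗3:
  [-3, 12, 1, 3]
  [8, 27, 16, 18]
  [-13, 0, -3, -9]
  [-6, 3, -4, -3]
W^⊗4:
  [2, 21, 10, 12]
  [17, 36, 25, 27]
  [-6, 9, -2, 0]
  [-7, 12, 3, 3]
W^⊗5:
  [11, 30, 19, 21]
  [26, 45, 34, 36]
  [-1, 18, 7, 9]
  [2, 21, 10, 12]
Key observation: the optimum is the walk 4->2->2->2->2->4, with weight (-15) + 9 + 9 + 9 + 0 = 12.
Optimal value attained by: walk 4->2->2->2->2->4.
Answer: (W^⊗5)[4][4] = 12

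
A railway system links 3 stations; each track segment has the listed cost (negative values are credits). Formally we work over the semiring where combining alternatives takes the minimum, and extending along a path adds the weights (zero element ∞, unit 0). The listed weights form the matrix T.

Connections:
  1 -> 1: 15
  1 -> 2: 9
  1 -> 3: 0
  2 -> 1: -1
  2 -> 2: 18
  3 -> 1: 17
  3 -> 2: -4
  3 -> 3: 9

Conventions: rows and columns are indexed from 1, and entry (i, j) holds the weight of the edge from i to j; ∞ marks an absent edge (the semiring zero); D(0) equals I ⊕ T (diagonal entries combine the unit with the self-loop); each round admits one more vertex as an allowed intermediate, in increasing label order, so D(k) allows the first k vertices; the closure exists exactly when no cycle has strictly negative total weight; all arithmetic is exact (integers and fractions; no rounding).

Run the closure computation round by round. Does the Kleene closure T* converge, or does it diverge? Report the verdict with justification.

D(0):
  [0, 9, 0]
  [-1, 0, ∞]
  [17, -4, 0]
D(1):
  [0, 9, 0]
  [-1, 0, -1]
  [17, -4, 0]
Detection: at round 2, diagonal entry (3, 3) turns strictly negative.
Key observation: the cycle 3->2->1->3 has total weight (-4) + (-1) + 0, which is strictly negative.
Answer: DIVERGES — negative cycle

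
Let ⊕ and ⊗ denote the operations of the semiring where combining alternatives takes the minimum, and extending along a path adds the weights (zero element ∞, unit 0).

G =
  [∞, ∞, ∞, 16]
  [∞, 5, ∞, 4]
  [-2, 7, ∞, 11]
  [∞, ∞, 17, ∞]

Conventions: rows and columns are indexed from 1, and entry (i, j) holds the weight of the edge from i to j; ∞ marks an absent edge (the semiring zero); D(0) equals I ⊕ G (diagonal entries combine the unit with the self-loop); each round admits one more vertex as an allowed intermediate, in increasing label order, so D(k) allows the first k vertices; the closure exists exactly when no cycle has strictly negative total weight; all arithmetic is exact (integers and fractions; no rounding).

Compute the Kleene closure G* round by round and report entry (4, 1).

D(0):
  [0, ∞, ∞, 16]
  [∞, 0, ∞, 4]
  [-2, 7, 0, 11]
  [∞, ∞, 17, 0]
D(1):
  [0, ∞, ∞, 16]
  [∞, 0, ∞, 4]
  [-2, 7, 0, 11]
  [∞, ∞, 17, 0]
D(2):
  [0, ∞, ∞, 16]
  [∞, 0, ∞, 4]
  [-2, 7, 0, 11]
  [∞, ∞, 17, 0]
D(3):
  [0, ∞, ∞, 16]
  [∞, 0, ∞, 4]
  [-2, 7, 0, 11]
  [15, 24, 17, 0]
D(4):
  [0, 40, 33, 16]
  [19, 0, 21, 4]
  [-2, 7, 0, 11]
  [15, 24, 17, 0]
Answer: G*[4][1] = 15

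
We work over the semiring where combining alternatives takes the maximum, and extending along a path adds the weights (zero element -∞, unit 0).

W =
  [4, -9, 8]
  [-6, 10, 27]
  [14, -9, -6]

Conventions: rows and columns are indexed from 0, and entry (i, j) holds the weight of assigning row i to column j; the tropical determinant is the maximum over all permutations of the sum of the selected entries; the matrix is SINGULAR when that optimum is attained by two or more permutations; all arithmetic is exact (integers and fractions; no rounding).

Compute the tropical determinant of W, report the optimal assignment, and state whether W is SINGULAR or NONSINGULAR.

σ = (0, 1, 2): 4 + 10 + (-6) = 8
σ = (0, 2, 1): 4 + 27 + (-9) = 22
σ = (1, 0, 2): (-9) + (-6) + (-6) = -21
σ = (1, 2, 0): (-9) + 27 + 14 = 32
σ = (2, 0, 1): 8 + (-6) + (-9) = -7
σ = (2, 1, 0): 8 + 10 + 14 = 32
Optimal value attained by: σ = (1, 2, 0).
Answer: det⊕(W) = 32; verdict: SINGULAR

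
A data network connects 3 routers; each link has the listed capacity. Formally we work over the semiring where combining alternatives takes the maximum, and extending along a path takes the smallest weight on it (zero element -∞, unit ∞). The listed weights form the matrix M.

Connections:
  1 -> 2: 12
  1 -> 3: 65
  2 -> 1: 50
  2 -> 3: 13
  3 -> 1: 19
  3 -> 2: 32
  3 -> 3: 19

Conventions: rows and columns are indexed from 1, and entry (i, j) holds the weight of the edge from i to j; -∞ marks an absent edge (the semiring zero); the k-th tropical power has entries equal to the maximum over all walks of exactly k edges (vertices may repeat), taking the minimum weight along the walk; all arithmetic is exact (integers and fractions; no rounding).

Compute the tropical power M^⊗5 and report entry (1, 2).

M^⊗2:
  [19, 32, 19]
  [13, 13, 50]
  [32, 19, 19]
M^⊗3:
  [32, 19, 19]
  [19, 32, 19]
  [19, 19, 32]
M^⊗4:
  [19, 19, 32]
  [32, 19, 19]
  [19, 32, 19]
M^⊗5:
  [19, 32, 19]
  [19, 19, 32]
  [32, 19, 19]
Key observation: the optimum is the walk 1->3->2->1->3->2, with weight 65 min 32 min 50 min 65 min 32 = 32.
Optimal value attained by: walk 1->3->2->1->3->2.
Answer: (M^⊗5)[1][2] = 32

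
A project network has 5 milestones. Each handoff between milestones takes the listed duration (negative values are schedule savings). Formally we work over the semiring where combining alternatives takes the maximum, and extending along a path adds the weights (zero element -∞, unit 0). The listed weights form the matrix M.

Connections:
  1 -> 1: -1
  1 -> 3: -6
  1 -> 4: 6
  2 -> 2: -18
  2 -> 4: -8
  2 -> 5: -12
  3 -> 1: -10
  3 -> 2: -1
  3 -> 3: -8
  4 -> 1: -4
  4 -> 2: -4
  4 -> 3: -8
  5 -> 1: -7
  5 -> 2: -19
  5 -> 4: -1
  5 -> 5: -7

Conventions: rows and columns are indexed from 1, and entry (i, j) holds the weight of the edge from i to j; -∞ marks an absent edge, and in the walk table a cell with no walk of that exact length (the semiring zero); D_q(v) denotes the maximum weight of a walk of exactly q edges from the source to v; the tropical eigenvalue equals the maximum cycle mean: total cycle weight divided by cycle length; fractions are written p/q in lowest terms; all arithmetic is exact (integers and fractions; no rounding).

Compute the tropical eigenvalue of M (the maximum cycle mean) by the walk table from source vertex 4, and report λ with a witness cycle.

q=0: [-∞, -∞, -∞, 0, -∞]
q=1: [-4, -4, -8, -∞, -∞]
q=2: [-5, -9, -10, 2, -16]
q=3: [-2, -2, -6, 1, -21]
q=4: [-3, -3, -7, 4, -14]
q=5: [0, 0, -4, 3, -15]
Optimal cycle mean attained by: cycle 1->4->1, total 6 + (-4), length 2.
Answer: λ = 1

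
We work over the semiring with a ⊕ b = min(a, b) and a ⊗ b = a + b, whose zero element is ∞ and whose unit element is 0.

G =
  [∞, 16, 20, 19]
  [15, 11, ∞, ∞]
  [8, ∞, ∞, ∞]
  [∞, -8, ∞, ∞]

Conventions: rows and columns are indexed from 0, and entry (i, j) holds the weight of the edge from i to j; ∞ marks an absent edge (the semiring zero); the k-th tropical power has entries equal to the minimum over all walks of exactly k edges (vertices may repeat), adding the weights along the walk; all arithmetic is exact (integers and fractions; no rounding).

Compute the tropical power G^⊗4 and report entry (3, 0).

G^⊗2:
  [28, 11, ∞, ∞]
  [26, 22, 35, 34]
  [∞, 24, 28, 27]
  [7, 3, ∞, ∞]
G^⊗3:
  [26, 22, 48, 47]
  [37, 26, 46, 45]
  [36, 19, ∞, ∞]
  [18, 14, 27, 26]
G^⊗4:
  [37, 33, 46, 45]
  [41, 37, 57, 56]
  [34, 30, 56, 55]
  [29, 18, 38, 37]
Key observation: the optimum is the walk 3->1->1->1->0, with weight (-8) + 11 + 11 + 15 = 29.
Optimal value attained by: walk 3->1->1->1->0.
Answer: (G^⊗4)[3][0] = 29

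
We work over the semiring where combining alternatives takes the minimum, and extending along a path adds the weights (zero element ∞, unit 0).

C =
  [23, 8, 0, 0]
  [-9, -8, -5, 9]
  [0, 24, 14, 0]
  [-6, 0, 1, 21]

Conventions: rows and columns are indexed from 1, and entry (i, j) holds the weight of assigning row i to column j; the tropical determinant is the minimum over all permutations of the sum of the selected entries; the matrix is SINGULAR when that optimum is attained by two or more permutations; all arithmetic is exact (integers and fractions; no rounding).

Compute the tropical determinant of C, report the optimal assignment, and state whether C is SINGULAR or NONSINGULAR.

σ = (1, 2, 3, 4): 23 + (-8) + 14 + 21 = 50
σ = (1, 2, 4, 3): 23 + (-8) + 0 + 1 = 16
σ = (1, 3, 2, 4): 23 + (-5) + 24 + 21 = 63
σ = (1, 3, 4, 2): 23 + (-5) + 0 + 0 = 18
σ = (1, 4, 2, 3): 23 + 9 + 24 + 1 = 57
σ = (1, 4, 3, 2): 23 + 9 + 14 + 0 = 46
σ = (2, 1, 3, 4): 8 + (-9) + 14 + 21 = 34
σ = (2, 1, 4, 3): 8 + (-9) + 0 + 1 = 0
σ = (2, 3, 1, 4): 8 + (-5) + 0 + 21 = 24
σ = (2, 3, 4, 1): 8 + (-5) + 0 + (-6) = -3
σ = (2, 4, 1, 3): 8 + 9 + 0 + 1 = 18
σ = (2, 4, 3, 1): 8 + 9 + 14 + (-6) = 25
σ = (3, 1, 2, 4): 0 + (-9) + 24 + 21 = 36
σ = (3, 1, 4, 2): 0 + (-9) + 0 + 0 = -9
σ = (3, 2, 1, 4): 0 + (-8) + 0 + 21 = 13
σ = (3, 2, 4, 1): 0 + (-8) + 0 + (-6) = -14
σ = (3, 4, 1, 2): 0 + 9 + 0 + 0 = 9
σ = (3, 4, 2, 1): 0 + 9 + 24 + (-6) = 27
σ = (4, 1, 2, 3): 0 + (-9) + 24 + 1 = 16
σ = (4, 1, 3, 2): 0 + (-9) + 14 + 0 = 5
σ = (4, 2, 1, 3): 0 + (-8) + 0 + 1 = -7
σ = (4, 2, 3, 1): 0 + (-8) + 14 + (-6) = 0
σ = (4, 3, 1, 2): 0 + (-5) + 0 + 0 = -5
σ = (4, 3, 2, 1): 0 + (-5) + 24 + (-6) = 13
Optimal value attained by: σ = (3, 2, 4, 1).
Answer: det⊕(C) = -14; verdict: NONSINGULAR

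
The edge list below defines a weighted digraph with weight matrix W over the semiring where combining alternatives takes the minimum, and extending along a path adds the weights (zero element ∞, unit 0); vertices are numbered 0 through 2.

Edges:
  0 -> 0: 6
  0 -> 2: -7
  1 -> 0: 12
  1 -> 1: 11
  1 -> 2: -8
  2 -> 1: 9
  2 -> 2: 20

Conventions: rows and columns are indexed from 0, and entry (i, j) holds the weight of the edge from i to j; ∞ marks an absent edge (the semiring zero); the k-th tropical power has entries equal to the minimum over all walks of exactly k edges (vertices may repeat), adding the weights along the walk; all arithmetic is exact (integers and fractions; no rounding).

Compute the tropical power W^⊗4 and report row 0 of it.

W^⊗2:
  [12, 2, -1]
  [18, 1, 3]
  [21, 20, 1]
W^⊗3:
  [14, 8, -6]
  [13, 12, -7]
  [27, 10, 12]
W^⊗4:
  [20, 3, 0]
  [19, 2, 4]
  [22, 21, 2]
Answer: row 0 of W^⊗4 = [20, 3, 0]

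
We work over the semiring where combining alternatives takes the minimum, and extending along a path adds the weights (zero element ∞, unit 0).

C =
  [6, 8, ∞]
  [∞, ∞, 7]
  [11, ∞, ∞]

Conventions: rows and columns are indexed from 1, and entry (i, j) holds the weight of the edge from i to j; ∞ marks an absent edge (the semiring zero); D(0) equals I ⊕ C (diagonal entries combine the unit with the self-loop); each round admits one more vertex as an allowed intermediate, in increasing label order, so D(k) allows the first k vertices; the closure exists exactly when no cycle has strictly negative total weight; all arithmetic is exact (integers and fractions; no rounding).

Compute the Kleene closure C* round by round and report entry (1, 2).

D(0):
  [0, 8, ∞]
  [∞, 0, 7]
  [11, ∞, 0]
D(1):
  [0, 8, ∞]
  [∞, 0, 7]
  [11, 19, 0]
D(2):
  [0, 8, 15]
  [∞, 0, 7]
  [11, 19, 0]
D(3):
  [0, 8, 15]
  [18, 0, 7]
  [11, 19, 0]
Answer: C*[1][2] = 8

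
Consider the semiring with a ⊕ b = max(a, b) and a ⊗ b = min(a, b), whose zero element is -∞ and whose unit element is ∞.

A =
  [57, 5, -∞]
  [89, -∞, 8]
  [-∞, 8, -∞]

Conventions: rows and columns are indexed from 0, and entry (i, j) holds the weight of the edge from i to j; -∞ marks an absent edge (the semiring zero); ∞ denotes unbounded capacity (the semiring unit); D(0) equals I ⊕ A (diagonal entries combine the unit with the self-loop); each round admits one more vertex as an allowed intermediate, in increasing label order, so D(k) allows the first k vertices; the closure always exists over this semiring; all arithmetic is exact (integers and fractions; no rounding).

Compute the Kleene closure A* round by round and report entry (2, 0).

D(0):
  [∞, 5, -∞]
  [89, ∞, 8]
  [-∞, 8, ∞]
D(1):
  [∞, 5, -∞]
  [89, ∞, 8]
  [-∞, 8, ∞]
D(2):
  [∞, 5, 5]
  [89, ∞, 8]
  [8, 8, ∞]
D(3):
  [∞, 5, 5]
  [89, ∞, 8]
  [8, 8, ∞]
Answer: A*[2][0] = 8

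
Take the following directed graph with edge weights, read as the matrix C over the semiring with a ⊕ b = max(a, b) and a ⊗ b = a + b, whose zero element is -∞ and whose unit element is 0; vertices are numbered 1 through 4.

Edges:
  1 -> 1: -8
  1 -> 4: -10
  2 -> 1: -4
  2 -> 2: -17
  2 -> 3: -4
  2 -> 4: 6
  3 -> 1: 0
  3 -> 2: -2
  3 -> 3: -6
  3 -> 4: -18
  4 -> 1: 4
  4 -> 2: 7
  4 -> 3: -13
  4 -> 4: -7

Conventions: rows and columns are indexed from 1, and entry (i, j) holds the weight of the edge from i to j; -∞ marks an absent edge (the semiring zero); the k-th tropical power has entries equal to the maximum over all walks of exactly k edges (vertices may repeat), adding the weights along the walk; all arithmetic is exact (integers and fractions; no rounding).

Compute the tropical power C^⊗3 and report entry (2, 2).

C^⊗2:
  [-6, -3, -23, -17]
  [10, 13, -7, -1]
  [-6, -8, -6, 4]
  [3, 0, 3, 13]
C^⊗3:
  [-7, -10, -7, 3]
  [9, 6, 9, 19]
  [8, 11, -9, -2]
  [17, 20, 0, 6]
Key observation: the optimum is the walk 2->4->4->2, with weight 6 + (-7) + 7 = 6.
Optimal value attained by: walk 2->4->4->2.
Answer: (C^⊗3)[2][2] = 6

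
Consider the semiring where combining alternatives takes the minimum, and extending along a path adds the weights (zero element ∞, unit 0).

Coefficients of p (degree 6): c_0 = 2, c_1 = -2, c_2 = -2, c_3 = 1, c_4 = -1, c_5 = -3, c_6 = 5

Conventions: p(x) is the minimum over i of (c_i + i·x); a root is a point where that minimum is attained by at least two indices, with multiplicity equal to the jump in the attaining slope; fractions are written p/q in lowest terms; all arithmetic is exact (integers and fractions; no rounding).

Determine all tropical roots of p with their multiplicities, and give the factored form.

hull edge (i=0, c=2) to (i=1, c=-2): slope -4, span 1
hull edge (i=1, c=-2) to (i=5, c=-3): slope -1/4, span 4
hull edge (i=5, c=-3) to (i=6, c=5): slope 8, span 1
Factored form: p(x) = 5 ⊗ (x ⊕ (-8)) ⊗ (x ⊕ 1/4) ⊗ (x ⊕ 1/4) ⊗ (x ⊕ 1/4) ⊗ (x ⊕ 1/4) ⊗ (x ⊕ 4)
Answer: roots = -8 (mult 1), 1/4 (mult 4), 4 (mult 1)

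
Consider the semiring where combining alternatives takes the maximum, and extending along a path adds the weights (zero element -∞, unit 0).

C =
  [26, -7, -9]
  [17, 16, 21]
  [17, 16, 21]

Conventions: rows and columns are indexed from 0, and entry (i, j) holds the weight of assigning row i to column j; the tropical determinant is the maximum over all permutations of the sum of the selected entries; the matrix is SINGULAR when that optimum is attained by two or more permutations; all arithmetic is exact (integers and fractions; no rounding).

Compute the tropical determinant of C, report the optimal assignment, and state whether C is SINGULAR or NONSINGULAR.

σ = (0, 1, 2): 26 + 16 + 21 = 63
σ = (0, 2, 1): 26 + 21 + 16 = 63
σ = (1, 0, 2): (-7) + 17 + 21 = 31
σ = (1, 2, 0): (-7) + 21 + 17 = 31
σ = (2, 0, 1): (-9) + 17 + 16 = 24
σ = (2, 1, 0): (-9) + 16 + 17 = 24
Optimal value attained by: σ = (0, 1, 2).
Answer: det⊕(C) = 63; verdict: SINGULAR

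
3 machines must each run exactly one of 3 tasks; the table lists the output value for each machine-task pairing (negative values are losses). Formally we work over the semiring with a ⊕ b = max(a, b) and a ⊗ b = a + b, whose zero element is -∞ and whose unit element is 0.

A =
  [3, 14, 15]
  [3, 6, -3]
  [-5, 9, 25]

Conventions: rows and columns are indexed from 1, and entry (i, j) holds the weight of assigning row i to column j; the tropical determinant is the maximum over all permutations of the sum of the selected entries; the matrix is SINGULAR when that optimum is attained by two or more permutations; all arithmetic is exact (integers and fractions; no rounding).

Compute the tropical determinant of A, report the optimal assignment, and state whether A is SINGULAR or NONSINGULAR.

σ = (1, 2, 3): 3 + 6 + 25 = 34
σ = (1, 3, 2): 3 + (-3) + 9 = 9
σ = (2, 1, 3): 14 + 3 + 25 = 42
σ = (2, 3, 1): 14 + (-3) + (-5) = 6
σ = (3, 1, 2): 15 + 3 + 9 = 27
σ = (3, 2, 1): 15 + 6 + (-5) = 16
Optimal value attained by: σ = (2, 1, 3).
Answer: det⊕(A) = 42; verdict: NONSINGULAR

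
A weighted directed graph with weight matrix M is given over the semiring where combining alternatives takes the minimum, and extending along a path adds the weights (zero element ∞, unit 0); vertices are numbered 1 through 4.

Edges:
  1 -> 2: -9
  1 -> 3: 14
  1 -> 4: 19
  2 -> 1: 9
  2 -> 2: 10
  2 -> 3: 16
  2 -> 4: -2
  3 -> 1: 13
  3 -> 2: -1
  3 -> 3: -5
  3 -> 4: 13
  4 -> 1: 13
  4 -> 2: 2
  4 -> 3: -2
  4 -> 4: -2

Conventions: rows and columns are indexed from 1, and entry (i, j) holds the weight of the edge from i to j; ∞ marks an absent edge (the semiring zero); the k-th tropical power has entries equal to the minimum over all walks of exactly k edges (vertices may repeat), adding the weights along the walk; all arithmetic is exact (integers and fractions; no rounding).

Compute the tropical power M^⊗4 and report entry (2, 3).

M^⊗2:
  [0, 1, 7, -11]
  [11, 0, -4, -4]
  [8, -6, -10, -3]
  [11, -3, -7, -4]
M^⊗3:
  [2, -9, -13, -13]
  [9, -5, -9, -6]
  [3, -11, -15, -8]
  [6, -8, -12, -6]
M^⊗4:
  [0, -14, -18, -15]
  [4, -10, -14, -8]
  [-2, -16, -20, -13]
  [1, -13, -17, -10]
Key observation: the optimum is the walk 2->4->3->3->3, with weight (-2) + (-2) + (-5) + (-5) = -14.
Optimal value attained by: walk 2->4->3->3->3.
Answer: (M^⊗4)[2][3] = -14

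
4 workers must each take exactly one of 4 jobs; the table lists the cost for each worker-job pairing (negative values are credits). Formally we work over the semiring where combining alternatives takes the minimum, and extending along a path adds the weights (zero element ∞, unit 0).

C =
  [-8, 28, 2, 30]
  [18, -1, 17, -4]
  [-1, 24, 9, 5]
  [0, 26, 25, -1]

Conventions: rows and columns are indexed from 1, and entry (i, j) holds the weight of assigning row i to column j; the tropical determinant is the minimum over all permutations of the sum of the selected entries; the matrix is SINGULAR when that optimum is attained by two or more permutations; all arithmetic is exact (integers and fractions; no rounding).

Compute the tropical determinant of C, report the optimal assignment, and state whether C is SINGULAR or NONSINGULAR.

σ = (1, 2, 3, 4): (-8) + (-1) + 9 + (-1) = -1
σ = (1, 2, 4, 3): (-8) + (-1) + 5 + 25 = 21
σ = (1, 3, 2, 4): (-8) + 17 + 24 + (-1) = 32
σ = (1, 3, 4, 2): (-8) + 17 + 5 + 26 = 40
σ = (1, 4, 2, 3): (-8) + (-4) + 24 + 25 = 37
σ = (1, 4, 3, 2): (-8) + (-4) + 9 + 26 = 23
σ = (2, 1, 3, 4): 28 + 18 + 9 + (-1) = 54
σ = (2, 1, 4, 3): 28 + 18 + 5 + 25 = 76
σ = (2, 3, 1, 4): 28 + 17 + (-1) + (-1) = 43
σ = (2, 3, 4, 1): 28 + 17 + 5 + 0 = 50
σ = (2, 4, 1, 3): 28 + (-4) + (-1) + 25 = 48
σ = (2, 4, 3, 1): 28 + (-4) + 9 + 0 = 33
σ = (3, 1, 2, 4): 2 + 18 + 24 + (-1) = 43
σ = (3, 1, 4, 2): 2 + 18 + 5 + 26 = 51
σ = (3, 2, 1, 4): 2 + (-1) + (-1) + (-1) = -1
σ = (3, 2, 4, 1): 2 + (-1) + 5 + 0 = 6
σ = (3, 4, 1, 2): 2 + (-4) + (-1) + 26 = 23
σ = (3, 4, 2, 1): 2 + (-4) + 24 + 0 = 22
σ = (4, 1, 2, 3): 30 + 18 + 24 + 25 = 97
σ = (4, 1, 3, 2): 30 + 18 + 9 + 26 = 83
σ = (4, 2, 1, 3): 30 + (-1) + (-1) + 25 = 53
σ = (4, 2, 3, 1): 30 + (-1) + 9 + 0 = 38
σ = (4, 3, 1, 2): 30 + 17 + (-1) + 26 = 72
σ = (4, 3, 2, 1): 30 + 17 + 24 + 0 = 71
Optimal value attained by: σ = (1, 2, 3, 4).
Answer: det⊕(C) = -1; verdict: SINGULAR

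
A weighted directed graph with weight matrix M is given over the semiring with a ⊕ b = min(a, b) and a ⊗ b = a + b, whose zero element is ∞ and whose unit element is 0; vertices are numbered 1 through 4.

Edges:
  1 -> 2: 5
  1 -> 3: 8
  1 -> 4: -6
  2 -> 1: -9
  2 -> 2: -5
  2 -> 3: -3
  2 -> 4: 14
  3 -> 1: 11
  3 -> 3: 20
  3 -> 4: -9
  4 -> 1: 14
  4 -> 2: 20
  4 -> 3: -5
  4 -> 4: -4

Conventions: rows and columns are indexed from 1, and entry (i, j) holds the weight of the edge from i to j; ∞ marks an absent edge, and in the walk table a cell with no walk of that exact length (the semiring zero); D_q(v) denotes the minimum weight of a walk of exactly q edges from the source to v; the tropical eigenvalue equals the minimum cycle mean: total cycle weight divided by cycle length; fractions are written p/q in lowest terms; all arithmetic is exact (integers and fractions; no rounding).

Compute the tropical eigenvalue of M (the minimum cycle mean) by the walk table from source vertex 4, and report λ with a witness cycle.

q=0: [∞, ∞, ∞, 0]
q=1: [14, 20, -5, -4]
q=2: [6, 15, -9, -14]
q=3: [0, 6, -19, -18]
q=4: [-8, 1, -23, -28]
Optimal cycle mean attained by: cycle 3->4->3, total (-9) + (-5), length 2.
Answer: λ = -7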